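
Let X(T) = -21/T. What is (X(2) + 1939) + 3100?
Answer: 10057/2 ≈ 5028.5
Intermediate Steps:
(X(2) + 1939) + 3100 = (-21/2 + 1939) + 3100 = 3857/2 + 3100 = 10057/2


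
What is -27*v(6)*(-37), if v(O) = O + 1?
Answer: 6993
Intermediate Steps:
v(O) = 1 + O
-27*v(6)*(-37) = -27*(1 + 6)*(-37) = -27*7*(-37) = -189*(-37) = 6993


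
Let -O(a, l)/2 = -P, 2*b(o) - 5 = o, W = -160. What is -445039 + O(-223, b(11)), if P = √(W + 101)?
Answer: -445039 + 2*I*√59 ≈ -4.4504e+5 + 15.362*I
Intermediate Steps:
b(o) = 5/2 + o/2
P = I*√59 (P = √(-160 + 101) = √(-59) = I*√59 ≈ 7.6811*I)
O(a, l) = 2*I*√59 (O(a, l) = -(-2)*I*√59 = 2*I*√59)
-445039 + O(-223, b(11)) = -445039 + 2*I*√59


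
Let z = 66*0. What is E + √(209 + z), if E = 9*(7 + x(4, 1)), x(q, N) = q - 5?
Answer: 54 + √209 ≈ 68.457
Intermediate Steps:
z = 0
x(q, N) = -5 + q
E = 54 (E = 9*(7 + (-5 + 4)) = 9*(7 - 1) = 9*6 = 54)
E + √(209 + z) = 54 + √(209 + 0) = 54 + √209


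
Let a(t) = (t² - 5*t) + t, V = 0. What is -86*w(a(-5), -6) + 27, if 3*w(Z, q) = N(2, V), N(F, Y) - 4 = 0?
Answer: -263/3 ≈ -87.667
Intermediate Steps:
a(t) = t² - 4*t
N(F, Y) = 4 (N(F, Y) = 4 + 0 = 4)
w(Z, q) = 4/3 (w(Z, q) = (⅓)*4 = 4/3)
-86*w(a(-5), -6) + 27 = -86*4/3 + 27 = -344/3 + 27 = -263/3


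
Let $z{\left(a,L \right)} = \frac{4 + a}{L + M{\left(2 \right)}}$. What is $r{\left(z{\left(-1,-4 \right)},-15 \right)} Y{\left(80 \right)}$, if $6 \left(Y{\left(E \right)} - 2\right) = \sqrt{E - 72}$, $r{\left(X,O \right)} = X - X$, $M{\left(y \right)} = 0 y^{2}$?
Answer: $0$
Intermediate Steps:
$M{\left(y \right)} = 0$
$z{\left(a,L \right)} = \frac{4 + a}{L}$ ($z{\left(a,L \right)} = \frac{4 + a}{L + 0} = \frac{4 + a}{L}$)
$r{\left(X,O \right)} = 0$
$Y{\left(E \right)} = 2 + \frac{\sqrt{-72 + E}}{6}$ ($Y{\left(E \right)} = 2 + \frac{\sqrt{E - 72}}{6} = 2 + \frac{\sqrt{-72 + E}}{6}$)
$r{\left(z{\left(-1,-4 \right)},-15 \right)} Y{\left(80 \right)} = 0 \left(2 + \frac{\sqrt{-72 + 80}}{6}\right) = 0 \left(2 + \frac{\sqrt{8}}{6}\right) = 0 \left(2 + \frac{2 \sqrt{2}}{6}\right) = 0 \left(2 + \frac{\sqrt{2}}{3}\right) = 0$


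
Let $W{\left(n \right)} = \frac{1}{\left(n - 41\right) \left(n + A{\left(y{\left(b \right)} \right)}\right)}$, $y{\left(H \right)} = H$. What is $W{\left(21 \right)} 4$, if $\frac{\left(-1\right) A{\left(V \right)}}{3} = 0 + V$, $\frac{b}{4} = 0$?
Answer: $- \frac{1}{105} \approx -0.0095238$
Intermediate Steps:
$b = 0$ ($b = 4 \cdot 0 = 0$)
$A{\left(V \right)} = - 3 V$ ($A{\left(V \right)} = - 3 \left(0 + V\right) = - 3 V$)
$W{\left(n \right)} = \frac{1}{n \left(-41 + n\right)}$ ($W{\left(n \right)} = \frac{1}{\left(n - 41\right) \left(n - 0\right)} = \frac{1}{\left(-41 + n\right) \left(n + 0\right)} = \frac{1}{\left(-41 + n\right) n} = \frac{1}{n \left(-41 + n\right)}$)
$W{\left(21 \right)} 4 = \frac{1}{21 \left(-41 + 21\right)} 4 = \frac{1}{21 \left(-20\right)} 4 = \frac{1}{21} \left(- \frac{1}{20}\right) 4 = \left(- \frac{1}{420}\right) 4 = - \frac{1}{105}$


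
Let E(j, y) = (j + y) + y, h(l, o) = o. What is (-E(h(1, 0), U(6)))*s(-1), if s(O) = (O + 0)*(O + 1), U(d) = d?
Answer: 0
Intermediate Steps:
E(j, y) = j + 2*y
s(O) = O*(1 + O)
(-E(h(1, 0), U(6)))*s(-1) = (-(0 + 2*6))*(-(1 - 1)) = (-(0 + 12))*(-1*0) = -1*12*0 = -12*0 = 0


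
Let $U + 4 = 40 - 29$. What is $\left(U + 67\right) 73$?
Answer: $5402$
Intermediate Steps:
$U = 7$ ($U = -4 + \left(40 - 29\right) = -4 + 11 = 7$)
$\left(U + 67\right) 73 = \left(7 + 67\right) 73 = 74 \cdot 73 = 5402$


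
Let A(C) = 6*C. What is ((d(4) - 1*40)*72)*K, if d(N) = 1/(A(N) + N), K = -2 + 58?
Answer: -161136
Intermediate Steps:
K = 56
d(N) = 1/(7*N) (d(N) = 1/(6*N + N) = 1/(7*N))
((d(4) - 1*40)*72)*K = (((1/7)/4 - 1*40)*72)*56 = (((1/7)*(1/4) - 40)*72)*56 = ((1/28 - 40)*72)*56 = -1119/28*72*56 = -20142/7*56 = -161136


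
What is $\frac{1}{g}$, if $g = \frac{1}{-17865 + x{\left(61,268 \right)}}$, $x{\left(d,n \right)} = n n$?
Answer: $53959$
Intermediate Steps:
$x{\left(d,n \right)} = n^{2}$
$g = \frac{1}{53959}$ ($g = \frac{1}{-17865 + 268^{2}} = \frac{1}{-17865 + 71824} = \frac{1}{53959} \approx 1.8533 \cdot 10^{-5}$)
$\frac{1}{g} = \frac{1}{\frac{1}{53959}} = 53959$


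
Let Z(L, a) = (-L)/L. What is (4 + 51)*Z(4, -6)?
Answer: -55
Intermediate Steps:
Z(L, a) = -1
(4 + 51)*Z(4, -6) = (4 + 51)*(-1) = 55*(-1) = -55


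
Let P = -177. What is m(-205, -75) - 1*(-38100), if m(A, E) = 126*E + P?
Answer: 28473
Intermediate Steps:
m(A, E) = -177 + 126*E (m(A, E) = 126*E - 177 = -177 + 126*E)
m(-205, -75) - 1*(-38100) = (-177 + 126*(-75)) - 1*(-38100) = (-177 - 9450) + 38100 = -9627 + 38100 = 28473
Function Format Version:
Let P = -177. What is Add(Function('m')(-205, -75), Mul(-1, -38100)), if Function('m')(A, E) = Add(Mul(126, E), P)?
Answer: 28473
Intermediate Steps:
Function('m')(A, E) = Add(-177, Mul(126, E)) (Function('m')(A, E) = Add(Mul(126, E), -177) = Add(-177, Mul(126, E)))
Add(Function('m')(-205, -75), Mul(-1, -38100)) = Add(Add(-177, Mul(126, -75)), Mul(-1, -38100)) = Add(Add(-177, -9450), 38100) = Add(-9627, 38100) = 28473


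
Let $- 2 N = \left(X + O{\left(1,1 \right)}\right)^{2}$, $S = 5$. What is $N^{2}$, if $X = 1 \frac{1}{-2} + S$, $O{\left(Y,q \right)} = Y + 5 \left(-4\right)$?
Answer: $\frac{707281}{64} \approx 11051.0$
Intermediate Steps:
$O{\left(Y,q \right)} = -20 + Y$ ($O{\left(Y,q \right)} = Y - 20 = -20 + Y$)
$X = \frac{9}{2}$ ($X = 1 \frac{1}{-2} + 5 = 1 \left(- \frac{1}{2}\right) + 5 = - \frac{1}{2} + 5 = \frac{9}{2} \approx 4.5$)
$N = - \frac{841}{8}$ ($N = - \frac{\left(\frac{9}{2} + \left(-20 + 1\right)\right)^{2}}{2} = - \frac{\left(\frac{9}{2} - 19\right)^{2}}{2} = - \frac{\left(- \frac{29}{2}\right)^{2}}{2} = \left(- \frac{1}{2}\right) \frac{841}{4} = - \frac{841}{8} \approx -105.13$)
$N^{2} = \left(- \frac{841}{8}\right)^{2} = \frac{707281}{64}$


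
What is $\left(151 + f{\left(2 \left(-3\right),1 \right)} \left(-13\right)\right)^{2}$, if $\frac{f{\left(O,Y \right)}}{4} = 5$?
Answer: $11881$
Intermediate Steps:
$f{\left(O,Y \right)} = 20$ ($f{\left(O,Y \right)} = 4 \cdot 5 = 20$)
$\left(151 + f{\left(2 \left(-3\right),1 \right)} \left(-13\right)\right)^{2} = \left(151 + 20 \left(-13\right)\right)^{2} = \left(151 - 260\right)^{2} = \left(-109\right)^{2} = 11881$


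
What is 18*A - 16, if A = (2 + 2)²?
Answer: 272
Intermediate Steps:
A = 16 (A = 4² = 16)
18*A - 16 = 18*16 - 16 = 288 - 16 = 272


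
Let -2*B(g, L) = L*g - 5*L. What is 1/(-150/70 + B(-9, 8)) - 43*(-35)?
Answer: 567392/377 ≈ 1505.0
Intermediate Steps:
B(g, L) = 5*L/2 - L*g/2 (B(g, L) = -(L*g - 5*L)/2 = -(-5*L + L*g)/2 = 5*L/2 - L*g/2)
1/(-150/70 + B(-9, 8)) - 43*(-35) = 1/(-150/70 + (1/2)*8*(5 - 1*(-9))) - 43*(-35) = 1/(-150*1/70 + (1/2)*8*(5 + 9)) + 1505 = 1/(-15/7 + (1/2)*8*14) + 1505 = 1/(-15/7 + 56) + 1505 = 1/(377/7) + 1505 = 7/377 + 1505 = 567392/377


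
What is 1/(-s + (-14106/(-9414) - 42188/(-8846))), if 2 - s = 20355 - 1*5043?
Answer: 6939687/106290102929 ≈ 6.5290e-5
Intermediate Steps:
s = -15310 (s = 2 - (20355 - 1*5043) = 2 - (20355 - 5043) = 2 - 1*15312 = 2 - 15312 = -15310)
1/(-s + (-14106/(-9414) - 42188/(-8846))) = 1/(-1*(-15310) + (-14106/(-9414) - 42188/(-8846))) = 1/(15310 + (-14106*(-1/9414) - 42188*(-1/8846))) = 1/(15310 + (2351/1569 + 21094/4423)) = 1/(15310 + 43494959/6939687) = 1/(106290102929/6939687) = 6939687/106290102929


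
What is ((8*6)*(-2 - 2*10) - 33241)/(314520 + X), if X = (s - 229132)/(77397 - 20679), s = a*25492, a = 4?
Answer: -324209541/2973136366 ≈ -0.10905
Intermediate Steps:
s = 101968 (s = 4*25492 = 101968)
X = -21194/9453 (X = (101968 - 229132)/(77397 - 20679) = -127164/56718 = -127164*1/56718 = -21194/9453 ≈ -2.2420)
((8*6)*(-2 - 2*10) - 33241)/(314520 + X) = ((8*6)*(-2 - 2*10) - 33241)/(314520 - 21194/9453) = (48*(-2 - 1*20) - 33241)/(2973136366/9453) = (48*(-2 - 20) - 33241)*(9453/2973136366) = (48*(-22) - 33241)*(9453/2973136366) = (-1056 - 33241)*(9453/2973136366) = -34297*9453/2973136366 = -324209541/2973136366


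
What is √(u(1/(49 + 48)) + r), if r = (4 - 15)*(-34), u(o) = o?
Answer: 3*√391007/97 ≈ 19.339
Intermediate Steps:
r = 374 (r = -11*(-34) = 374)
√(u(1/(49 + 48)) + r) = √(1/(49 + 48) + 374) = √(1/97 + 374) = √(36279/97) = 3*√391007/97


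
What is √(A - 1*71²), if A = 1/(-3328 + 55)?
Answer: I*√54001861962/3273 ≈ 71.0*I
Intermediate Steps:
A = -1/3273 (A = 1/(-3273) = -1/3273 ≈ -0.00030553)
√(A - 1*71²) = √(-1/3273 - 1*71²) = √(-1/3273 - 1*5041) = √(-1/3273 - 5041) = √(-16499194/3273) = I*√54001861962/3273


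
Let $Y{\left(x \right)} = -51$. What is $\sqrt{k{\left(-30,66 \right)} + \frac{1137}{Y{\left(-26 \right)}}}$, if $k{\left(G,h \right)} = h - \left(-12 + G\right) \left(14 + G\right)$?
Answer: $\frac{i \sqrt{181577}}{17} \approx 25.066 i$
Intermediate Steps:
$k{\left(G,h \right)} = h - \left(-12 + G\right) \left(14 + G\right)$
$\sqrt{k{\left(-30,66 \right)} + \frac{1137}{Y{\left(-26 \right)}}} = \sqrt{\left(168 + 66 - \left(-30\right)^{2} - -60\right) + \frac{1137}{-51}} = \sqrt{\left(168 + 66 - 900 + 60\right) + 1137 \left(- \frac{1}{51}\right)} = \sqrt{\left(168 + 66 - 900 + 60\right) - \frac{379}{17}} = \sqrt{-606 - \frac{379}{17}} = \sqrt{- \frac{10681}{17}} = \frac{i \sqrt{181577}}{17}$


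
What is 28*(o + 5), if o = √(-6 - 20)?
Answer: 140 + 28*I*√26 ≈ 140.0 + 142.77*I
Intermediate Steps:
o = I*√26 (o = √(-26) = I*√26 ≈ 5.099*I)
28*(o + 5) = 28*(I*√26 + 5) = 28*(5 + I*√26) = 140 + 28*I*√26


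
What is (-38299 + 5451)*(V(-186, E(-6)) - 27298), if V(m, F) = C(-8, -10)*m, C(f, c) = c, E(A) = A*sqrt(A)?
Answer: 835587424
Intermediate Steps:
E(A) = A**(3/2)
V(m, F) = -10*m
(-38299 + 5451)*(V(-186, E(-6)) - 27298) = (-38299 + 5451)*(-10*(-186) - 27298) = -32848*(1860 - 27298) = -32848*(-25438) = 835587424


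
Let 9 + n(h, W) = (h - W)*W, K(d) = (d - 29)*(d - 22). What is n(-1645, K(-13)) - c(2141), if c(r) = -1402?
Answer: -4577657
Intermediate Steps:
K(d) = (-29 + d)*(-22 + d)
n(h, W) = -9 + W*(h - W) (n(h, W) = -9 + (h - W)*W = -9 + W*(h - W))
n(-1645, K(-13)) - c(2141) = (-9 - (638 + (-13)² - 51*(-13))² + (638 + (-13)² - 51*(-13))*(-1645)) - 1*(-1402) = (-9 - (638 + 169 + 663)² + (638 + 169 + 663)*(-1645)) + 1402 = (-9 - 1*1470² + 1470*(-1645)) + 1402 = (-9 - 1*2160900 - 2418150) + 1402 = (-9 - 2160900 - 2418150) + 1402 = -4579059 + 1402 = -4577657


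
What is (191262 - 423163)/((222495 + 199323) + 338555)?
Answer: -231901/760373 ≈ -0.30498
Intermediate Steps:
(191262 - 423163)/((222495 + 199323) + 338555) = -231901/(421818 + 338555) = -231901/760373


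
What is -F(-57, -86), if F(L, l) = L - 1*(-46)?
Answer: 11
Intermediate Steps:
F(L, l) = 46 + L (F(L, l) = L + 46 = 46 + L)
-F(-57, -86) = -(46 - 57) = -1*(-11) = 11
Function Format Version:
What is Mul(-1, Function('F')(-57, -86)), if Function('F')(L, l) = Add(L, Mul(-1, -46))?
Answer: 11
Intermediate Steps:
Function('F')(L, l) = Add(46, L) (Function('F')(L, l) = Add(L, 46) = Add(46, L))
Mul(-1, Function('F')(-57, -86)) = Mul(-1, Add(46, -57)) = Mul(-1, -11) = 11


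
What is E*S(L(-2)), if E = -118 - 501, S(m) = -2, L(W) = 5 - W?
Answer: 1238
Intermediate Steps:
E = -619
E*S(L(-2)) = -619*(-2) = 1238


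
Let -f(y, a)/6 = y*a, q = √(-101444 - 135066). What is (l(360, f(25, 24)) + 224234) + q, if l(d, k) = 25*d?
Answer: 233234 + I*√236510 ≈ 2.3323e+5 + 486.32*I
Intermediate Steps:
q = I*√236510 (q = √(-236510) = I*√236510 ≈ 486.32*I)
f(y, a) = -6*a*y (f(y, a) = -6*y*a = -6*a*y)
(l(360, f(25, 24)) + 224234) + q = (25*360 + 224234) + I*√236510 = (9000 + 224234) + I*√236510 = 233234 + I*√236510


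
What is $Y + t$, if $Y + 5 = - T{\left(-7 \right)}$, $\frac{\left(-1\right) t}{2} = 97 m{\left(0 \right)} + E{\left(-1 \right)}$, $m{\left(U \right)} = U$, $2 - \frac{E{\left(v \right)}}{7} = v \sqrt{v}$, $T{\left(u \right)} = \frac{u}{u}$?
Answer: $-34 - 14 i \approx -34.0 - 14.0 i$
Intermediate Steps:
$T{\left(u \right)} = 1$
$E{\left(v \right)} = 14 - 7 v^{\frac{3}{2}}$ ($E{\left(v \right)} = 14 - 7 v \sqrt{v} = 14 - 7 v^{\frac{3}{2}}$)
$t = -28 - 14 i$ ($t = - 2 \left(97 \cdot 0 + \left(14 - 7 \left(-1\right)^{\frac{3}{2}}\right)\right) = - 2 \left(0 + \left(14 - 7 \left(- i\right)\right)\right) = - 2 \left(0 + \left(14 + 7 i\right)\right) = - 2 \left(14 + 7 i\right) = -28 - 14 i \approx -28.0 - 14.0 i$)
$Y = -6$ ($Y = -5 - 1 = -6$)
$Y + t = -6 - \left(28 + 14 i\right) = -34 - 14 i$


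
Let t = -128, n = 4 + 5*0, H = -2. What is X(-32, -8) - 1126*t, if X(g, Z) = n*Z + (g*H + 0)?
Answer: 144160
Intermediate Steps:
n = 4 (n = 4 + 0 = 4)
X(g, Z) = -2*g + 4*Z (X(g, Z) = 4*Z + (g*(-2) + 0) = 4*Z + (-2*g + 0) = 4*Z - 2*g = -2*g + 4*Z)
X(-32, -8) - 1126*t = (-2*(-32) + 4*(-8)) - 1126*(-128) = (64 - 32) + 144128 = 32 + 144128 = 144160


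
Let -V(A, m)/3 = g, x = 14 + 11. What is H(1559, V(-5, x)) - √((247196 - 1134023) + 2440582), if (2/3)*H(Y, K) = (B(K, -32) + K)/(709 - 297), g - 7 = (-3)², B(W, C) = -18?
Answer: -99/412 - √1553755 ≈ -1246.7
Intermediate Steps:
g = 16 (g = 7 + (-3)² = 7 + 9 = 16)
x = 25
V(A, m) = -48 (V(A, m) = -3*16 = -48)
H(Y, K) = -27/412 + 3*K/824 (H(Y, K) = 3*((-18 + K)/(709 - 297))/2 = 3*((-18 + K)/412)/2 = 3*((-18 + K)*(1/412))/2 = 3*(-9/206 + K/412)/2 = -27/412 + 3*K/824)
H(1559, V(-5, x)) - √((247196 - 1134023) + 2440582) = (-27/412 + (3/824)*(-48)) - √((247196 - 1134023) + 2440582) = (-27/412 - 18/103) - √(-886827 + 2440582) = -99/412 - √1553755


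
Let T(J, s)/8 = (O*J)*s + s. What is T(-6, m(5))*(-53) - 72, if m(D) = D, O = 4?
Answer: 48688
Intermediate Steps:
T(J, s) = 8*s + 32*J*s (T(J, s) = 8*((4*J)*s + s) = 8*(4*J*s + s) = 8*(s + 4*J*s) = 8*s + 32*J*s)
T(-6, m(5))*(-53) - 72 = (8*5*(1 + 4*(-6)))*(-53) - 72 = (8*5*(1 - 24))*(-53) - 72 = (8*5*(-23))*(-53) - 72 = -920*(-53) - 72 = 48760 - 72 = 48688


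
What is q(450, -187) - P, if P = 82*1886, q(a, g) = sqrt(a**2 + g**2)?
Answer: -154652 + sqrt(237469) ≈ -1.5416e+5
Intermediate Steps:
P = 154652
q(450, -187) - P = sqrt(450**2 + (-187)**2) - 1*154652 = sqrt(202500 + 34969) - 154652 = sqrt(237469) - 154652 = -154652 + sqrt(237469)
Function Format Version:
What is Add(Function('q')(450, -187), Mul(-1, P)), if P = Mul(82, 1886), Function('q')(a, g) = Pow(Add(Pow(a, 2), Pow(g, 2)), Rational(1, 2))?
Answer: Add(-154652, Pow(237469, Rational(1, 2))) ≈ -1.5416e+5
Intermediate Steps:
P = 154652
Add(Function('q')(450, -187), Mul(-1, P)) = Add(Pow(Add(Pow(450, 2), Pow(-187, 2)), Rational(1, 2)), Mul(-1, 154652)) = Add(Pow(Add(202500, 34969), Rational(1, 2)), -154652) = Add(Pow(237469, Rational(1, 2)), -154652) = Add(-154652, Pow(237469, Rational(1, 2)))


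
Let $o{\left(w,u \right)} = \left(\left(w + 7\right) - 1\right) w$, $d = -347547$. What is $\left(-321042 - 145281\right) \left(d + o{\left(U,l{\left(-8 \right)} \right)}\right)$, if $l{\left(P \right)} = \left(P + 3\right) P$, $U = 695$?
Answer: $-65121074304$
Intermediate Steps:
$l{\left(P \right)} = P \left(3 + P\right)$ ($l{\left(P \right)} = \left(3 + P\right) P = P \left(3 + P\right)$)
$o{\left(w,u \right)} = w \left(6 + w\right)$ ($o{\left(w,u \right)} = \left(\left(7 + w\right) - 1\right) w = \left(6 + w\right) w = w \left(6 + w\right)$)
$\left(-321042 - 145281\right) \left(d + o{\left(U,l{\left(-8 \right)} \right)}\right) = \left(-321042 - 145281\right) \left(-347547 + 695 \left(6 + 695\right)\right) = - 466323 \left(-347547 + 695 \cdot 701\right) = - 466323 \left(-347547 + 487195\right) = \left(-466323\right) 139648 = -65121074304$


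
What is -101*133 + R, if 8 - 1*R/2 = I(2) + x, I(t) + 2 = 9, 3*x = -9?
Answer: -13425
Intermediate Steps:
x = -3 (x = (⅓)*(-9) = -3)
I(t) = 7 (I(t) = -2 + 9 = 7)
R = 8 (R = 16 - 2*(7 - 3) = 16 - 2*4 = 16 - 8 = 8)
-101*133 + R = -101*133 + 8 = -13433 + 8 = -13425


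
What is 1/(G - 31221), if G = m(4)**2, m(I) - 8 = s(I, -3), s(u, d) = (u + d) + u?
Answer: -1/31052 ≈ -3.2204e-5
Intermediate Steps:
s(u, d) = d + 2*u (s(u, d) = (d + u) + u = d + 2*u)
m(I) = 5 + 2*I (m(I) = 8 + (-3 + 2*I) = 5 + 2*I)
G = 169 (G = (5 + 2*4)**2 = (5 + 8)**2 = 13**2 = 169)
1/(G - 31221) = 1/(169 - 31221) = 1/(-31052) = -1/31052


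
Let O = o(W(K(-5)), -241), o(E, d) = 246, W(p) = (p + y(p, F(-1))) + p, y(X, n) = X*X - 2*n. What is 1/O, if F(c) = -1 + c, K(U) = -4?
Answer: 1/246 ≈ 0.0040650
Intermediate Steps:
y(X, n) = X² - 2*n
W(p) = 4 + p² + 2*p (W(p) = (p + (p² - 2*(-1 - 1))) + p = (p + (p² - 2*(-2))) + p = (p + (p² + 4)) + p = (p + (4 + p²)) + p = (4 + p + p²) + p = 4 + p² + 2*p)
O = 246
1/O = 1/246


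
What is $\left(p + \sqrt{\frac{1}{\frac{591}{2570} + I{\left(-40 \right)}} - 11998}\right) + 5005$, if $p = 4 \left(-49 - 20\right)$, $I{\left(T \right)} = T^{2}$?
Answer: $4729 + \frac{6 i \sqrt{5636861650570738}}{4112591} \approx 4729.0 + 109.54 i$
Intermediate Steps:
$p = -276$ ($p = 4 \left(-69\right) = -276$)
$\left(p + \sqrt{\frac{1}{\frac{591}{2570} + I{\left(-40 \right)}} - 11998}\right) + 5005 = \left(-276 + \sqrt{\frac{1}{\frac{591}{2570} + \left(-40\right)^{2}} - 11998}\right) + 5005 = \left(-276 + \sqrt{\frac{1}{591 \cdot \frac{1}{2570} + 1600} - 11998}\right) + 5005 = \left(-276 + \sqrt{\frac{1}{\frac{591}{2570} + 1600} - 11998}\right) + 5005 = \left(-276 + \sqrt{\frac{1}{\frac{4112591}{2570}} - 11998}\right) + 5005 = \left(-276 + \sqrt{\frac{2570}{4112591} - 11998}\right) + 5005 = \left(-276 + \sqrt{- \frac{49342864248}{4112591}}\right) + 5005 = \left(-276 + \frac{6 i \sqrt{5636861650570738}}{4112591}\right) + 5005 = 4729 + \frac{6 i \sqrt{5636861650570738}}{4112591}$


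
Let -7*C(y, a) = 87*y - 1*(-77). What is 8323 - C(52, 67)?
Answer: 62862/7 ≈ 8980.3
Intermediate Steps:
C(y, a) = -11 - 87*y/7 (C(y, a) = -(87*y - 1*(-77))/7 = -(87*y + 77)/7 = -(77 + 87*y)/7 = -11 - 87*y/7)
8323 - C(52, 67) = 8323 - (-11 - 87/7*52) = 8323 - (-11 - 4524/7) = 8323 - 1*(-4601/7) = 8323 + 4601/7 = 62862/7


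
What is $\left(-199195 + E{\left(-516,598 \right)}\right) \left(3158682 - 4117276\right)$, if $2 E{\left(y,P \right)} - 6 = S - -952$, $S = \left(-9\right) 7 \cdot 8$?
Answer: $190729530992$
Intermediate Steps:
$S = -504$ ($S = \left(-63\right) 8 = -504$)
$E{\left(y,P \right)} = 227$ ($E{\left(y,P \right)} = 3 + \frac{-504 - -952}{2} = 3 + \frac{-504 + 952}{2} = 3 + \frac{1}{2} \cdot 448 = 3 + 224 = 227$)
$\left(-199195 + E{\left(-516,598 \right)}\right) \left(3158682 - 4117276\right) = \left(-199195 + 227\right) \left(3158682 - 4117276\right) = \left(-198968\right) \left(-958594\right) = 190729530992$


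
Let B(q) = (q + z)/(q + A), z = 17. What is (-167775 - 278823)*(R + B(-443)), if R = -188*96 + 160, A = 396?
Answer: 375280765380/47 ≈ 7.9847e+9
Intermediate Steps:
R = -17888 (R = -18048 + 160 = -17888)
B(q) = (17 + q)/(396 + q) (B(q) = (q + 17)/(q + 396) = (17 + q)/(396 + q))
(-167775 - 278823)*(R + B(-443)) = (-167775 - 278823)*(-17888 + (17 - 443)/(396 - 443)) = -446598*(-17888 - 426/(-47)) = -446598*(-17888 - 1/47*(-426)) = -446598*(-17888 + 426/47) = -446598*(-840310/47) = 375280765380/47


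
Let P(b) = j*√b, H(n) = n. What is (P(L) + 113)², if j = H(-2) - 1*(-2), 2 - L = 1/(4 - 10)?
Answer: 12769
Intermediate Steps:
L = 13/6 (L = 2 - 1/(4 - 10) = 2 - 1/(-6) = 2 - 1*(-⅙) = 2 + ⅙ = 13/6 ≈ 2.1667)
j = 0 (j = -2 - 1*(-2) = -2 + 2 = 0)
P(b) = 0 (P(b) = 0*√b = 0)
(P(L) + 113)² = (0 + 113)² = 113² = 12769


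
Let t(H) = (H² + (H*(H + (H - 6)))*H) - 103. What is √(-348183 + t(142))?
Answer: √5277470 ≈ 2297.3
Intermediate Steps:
t(H) = -103 + H² + H²*(-6 + 2*H) (t(H) = (H² + (H*(H + (-6 + H)))*H) - 103 = (H² + (H*(-6 + 2*H))*H) - 103 = (H² + H²*(-6 + 2*H)) - 103 = -103 + H² + H²*(-6 + 2*H))
√(-348183 + t(142)) = √(-348183 + (-103 - 5*142² + 2*142³)) = √(-348183 + (-103 - 5*20164 + 2*2863288)) = √(-348183 + (-103 - 100820 + 5726576)) = √(-348183 + 5625653) = √5277470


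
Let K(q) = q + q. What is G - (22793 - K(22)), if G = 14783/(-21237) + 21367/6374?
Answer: -3079050605725/135364638 ≈ -22746.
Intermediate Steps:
G = 359544137/135364638 (G = 14783*(-1/21237) + 21367*(1/6374) = -14783/21237 + 21367/6374 = 359544137/135364638 ≈ 2.6561)
K(q) = 2*q
G - (22793 - K(22)) = 359544137/135364638 - (22793 - 2*22) = 359544137/135364638 - (22793 - 1*44) = 359544137/135364638 - (22793 - 44) = 359544137/135364638 - 1*22749 = 359544137/135364638 - 22749 = -3079050605725/135364638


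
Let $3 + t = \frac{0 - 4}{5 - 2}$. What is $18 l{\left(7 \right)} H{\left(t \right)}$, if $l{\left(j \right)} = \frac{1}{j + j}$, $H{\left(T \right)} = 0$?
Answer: $0$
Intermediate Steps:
$t = - \frac{13}{3}$ ($t = -3 + \frac{0 - 4}{5 - 2} = -3 - \frac{4}{3} = - \frac{13}{3} \approx -4.3333$)
$l{\left(j \right)} = \frac{1}{2 j}$
$18 l{\left(7 \right)} H{\left(t \right)} = 18 \frac{1}{2 \cdot 7} \cdot 0 = 18 \cdot \frac{1}{2} \cdot \frac{1}{7} \cdot 0 = 18 \cdot \frac{1}{14} \cdot 0 = \frac{9}{7} \cdot 0 = 0$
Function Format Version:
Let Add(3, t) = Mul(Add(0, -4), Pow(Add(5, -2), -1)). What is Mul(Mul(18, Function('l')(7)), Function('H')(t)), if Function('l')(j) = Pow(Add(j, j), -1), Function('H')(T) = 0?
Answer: 0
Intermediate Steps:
t = Rational(-13, 3) (t = Add(-3, Mul(Add(0, -4), Pow(Add(5, -2), -1))) = Add(-3, Mul(-4, Pow(3, -1))) = Add(-3, Mul(-4, Rational(1, 3))) = Add(-3, Rational(-4, 3)) = Rational(-13, 3) ≈ -4.3333)
Function('l')(j) = Mul(Rational(1, 2), Pow(j, -1)) (Function('l')(j) = Pow(Mul(2, j), -1) = Mul(Rational(1, 2), Pow(j, -1)))
Mul(Mul(18, Function('l')(7)), Function('H')(t)) = Mul(Mul(18, Mul(Rational(1, 2), Pow(7, -1))), 0) = Mul(Mul(18, Mul(Rational(1, 2), Rational(1, 7))), 0) = Mul(Mul(18, Rational(1, 14)), 0) = Mul(Rational(9, 7), 0) = 0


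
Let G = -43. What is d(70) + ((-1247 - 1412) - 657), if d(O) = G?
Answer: -3359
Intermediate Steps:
d(O) = -43
d(70) + ((-1247 - 1412) - 657) = -43 + ((-1247 - 1412) - 657) = -43 + (-2659 - 657) = -43 - 3316 = -3359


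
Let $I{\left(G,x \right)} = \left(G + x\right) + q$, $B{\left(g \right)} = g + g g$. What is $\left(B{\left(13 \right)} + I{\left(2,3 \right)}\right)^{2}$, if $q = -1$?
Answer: $34596$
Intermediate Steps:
$B{\left(g \right)} = g + g^{2}$
$I{\left(G,x \right)} = -1 + G + x$ ($I{\left(G,x \right)} = \left(G + x\right) - 1 = -1 + G + x$)
$\left(B{\left(13 \right)} + I{\left(2,3 \right)}\right)^{2} = \left(13 \left(1 + 13\right) + \left(-1 + 2 + 3\right)\right)^{2} = \left(13 \cdot 14 + 4\right)^{2} = \left(182 + 4\right)^{2} = 186^{2} = 34596$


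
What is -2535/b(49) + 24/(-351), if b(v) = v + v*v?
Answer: -63239/57330 ≈ -1.1031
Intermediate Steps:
b(v) = v + v²
-2535/b(49) + 24/(-351) = -2535*1/(49*(1 + 49)) + 24/(-351) = -2535/(49*50) + 24*(-1/351) = -2535/2450 - 8/117 = -2535*1/2450 - 8/117 = -507/490 - 8/117 = -63239/57330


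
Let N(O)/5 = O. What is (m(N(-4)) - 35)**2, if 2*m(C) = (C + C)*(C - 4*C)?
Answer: 1525225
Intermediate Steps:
N(O) = 5*O
m(C) = -3*C**2 (m(C) = ((C + C)*(C - 4*C))/2 = ((2*C)*(-3*C))/2 = (-6*C**2)/2 = -3*C**2)
(m(N(-4)) - 35)**2 = (-3*(5*(-4))**2 - 35)**2 = (-3*(-20)**2 - 35)**2 = (-3*400 - 35)**2 = (-1200 - 35)**2 = (-1235)**2 = 1525225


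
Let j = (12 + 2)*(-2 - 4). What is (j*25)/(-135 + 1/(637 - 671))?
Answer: 71400/4591 ≈ 15.552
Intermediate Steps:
j = -84 (j = 14*(-6) = -84)
(j*25)/(-135 + 1/(637 - 671)) = (-84*25)/(-135 + 1/(637 - 671)) = -2100/(-135 + 1/(-34)) = -2100/(-135 - 1/34) = -2100/(-4591/34) = -2100*(-34/4591) = 71400/4591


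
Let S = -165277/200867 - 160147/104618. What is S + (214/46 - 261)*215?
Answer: -26639709638160445/483328987538 ≈ -55117.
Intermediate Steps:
S = -49459196635/21014303806 (S = -165277*1/200867 - 160147*1/104618 = -165277/200867 - 160147/104618 = -49459196635/21014303806 ≈ -2.3536)
S + (214/46 - 261)*215 = -49459196635/21014303806 + (214/46 - 261)*215 = -49459196635/21014303806 + (214*(1/46) - 261)*215 = -49459196635/21014303806 + (107/23 - 261)*215 = -49459196635/21014303806 - 5896/23*215 = -49459196635/21014303806 - 1267640/23 = -26639709638160445/483328987538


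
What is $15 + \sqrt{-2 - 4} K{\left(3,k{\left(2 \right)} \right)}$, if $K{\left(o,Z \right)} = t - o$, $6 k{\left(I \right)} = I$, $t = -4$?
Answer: $15 - 7 i \sqrt{6} \approx 15.0 - 17.146 i$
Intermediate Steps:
$k{\left(I \right)} = \frac{I}{6}$
$K{\left(o,Z \right)} = -4 - o$
$15 + \sqrt{-2 - 4} K{\left(3,k{\left(2 \right)} \right)} = 15 + \sqrt{-2 - 4} \left(-4 - 3\right) = 15 + \sqrt{-6} \left(-4 - 3\right) = 15 + i \sqrt{6} \left(-7\right) = 15 - 7 i \sqrt{6}$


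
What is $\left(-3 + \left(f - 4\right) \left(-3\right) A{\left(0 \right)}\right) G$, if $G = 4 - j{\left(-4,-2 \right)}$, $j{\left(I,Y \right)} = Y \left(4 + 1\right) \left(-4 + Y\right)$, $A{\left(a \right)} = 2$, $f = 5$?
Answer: $504$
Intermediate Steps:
$j{\left(I,Y \right)} = Y \left(-20 + 5 Y\right)$ ($j{\left(I,Y \right)} = Y 5 \left(-4 + Y\right) = Y \left(-20 + 5 Y\right)$)
$G = -56$ ($G = 4 - 5 \left(-2\right) \left(-4 - 2\right) = 4 - 5 \left(-2\right) \left(-6\right) = 4 - 60 = -56$)
$\left(-3 + \left(f - 4\right) \left(-3\right) A{\left(0 \right)}\right) G = \left(-3 + \left(5 - 4\right) \left(-3\right) 2\right) \left(-56\right) = \left(-3 + 1 \left(-3\right) 2\right) \left(-56\right) = \left(-3 - 6\right) \left(-56\right) = \left(-9\right) \left(-56\right) = 504$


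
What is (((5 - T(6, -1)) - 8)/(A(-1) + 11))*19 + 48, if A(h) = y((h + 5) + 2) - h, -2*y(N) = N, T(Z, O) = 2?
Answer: 337/9 ≈ 37.444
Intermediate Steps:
y(N) = -N/2
A(h) = -7/2 - 3*h/2 (A(h) = -((h + 5) + 2)/2 - h = -((5 + h) + 2)/2 - h = -(7 + h)/2 - h = (-7/2 - h/2) - h = -7/2 - 3*h/2)
(((5 - T(6, -1)) - 8)/(A(-1) + 11))*19 + 48 = (((5 - 1*2) - 8)/((-7/2 - 3/2*(-1)) + 11))*19 + 48 = (((5 - 2) - 8)/((-7/2 + 3/2) + 11))*19 + 48 = ((3 - 8)/(-2 + 11))*19 + 48 = -5/9*19 + 48 = -95/9 + 48 = 337/9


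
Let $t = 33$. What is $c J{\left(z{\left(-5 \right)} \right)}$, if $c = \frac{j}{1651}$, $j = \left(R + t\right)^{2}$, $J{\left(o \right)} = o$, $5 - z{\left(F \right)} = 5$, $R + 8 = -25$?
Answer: $0$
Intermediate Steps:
$R = -33$ ($R = -8 - 25 = -33$)
$z{\left(F \right)} = 0$ ($z{\left(F \right)} = 5 - 5 = 0$)
$j = 0$ ($j = \left(-33 + 33\right)^{2} = 0^{2} = 0$)
$c = 0$ ($c = \frac{0}{1651} = 0 \cdot \frac{1}{1651} = 0$)
$c J{\left(z{\left(-5 \right)} \right)} = 0 \cdot 0 = 0$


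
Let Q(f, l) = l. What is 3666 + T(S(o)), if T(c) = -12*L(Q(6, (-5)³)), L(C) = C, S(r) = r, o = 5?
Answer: 5166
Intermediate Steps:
T(c) = 1500 (T(c) = -12*(-5)³ = -12*(-125) = 1500)
3666 + T(S(o)) = 3666 + 1500 = 5166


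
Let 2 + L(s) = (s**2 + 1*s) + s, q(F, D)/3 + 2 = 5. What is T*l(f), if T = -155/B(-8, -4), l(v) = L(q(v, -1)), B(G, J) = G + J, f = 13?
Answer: 15035/12 ≈ 1252.9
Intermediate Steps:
q(F, D) = 9 (q(F, D) = -6 + 3*5 = -6 + 15 = 9)
L(s) = -2 + s**2 + 2*s (L(s) = -2 + ((s**2 + 1*s) + s) = -2 + ((s**2 + s) + s) = -2 + ((s + s**2) + s) = -2 + (s**2 + 2*s) = -2 + s**2 + 2*s)
l(v) = 97 (l(v) = -2 + 9**2 + 2*9 = -2 + 81 + 18 = 97)
T = 155/12 (T = -155/(-8 - 4) = -155/(-12) = -155*(-1/12) = 155/12 ≈ 12.917)
T*l(f) = (155/12)*97 = 15035/12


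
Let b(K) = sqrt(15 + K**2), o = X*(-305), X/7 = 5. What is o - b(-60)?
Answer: -10675 - sqrt(3615) ≈ -10735.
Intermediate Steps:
X = 35 (X = 7*5 = 35)
o = -10675 (o = 35*(-305) = -10675)
o - b(-60) = -10675 - sqrt(15 + (-60)**2) = -10675 - sqrt(15 + 3600) = -10675 - sqrt(3615)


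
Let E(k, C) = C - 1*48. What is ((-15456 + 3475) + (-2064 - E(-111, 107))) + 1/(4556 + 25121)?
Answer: -418564407/29677 ≈ -14104.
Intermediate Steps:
E(k, C) = -48 + C (E(k, C) = C - 48 = -48 + C)
((-15456 + 3475) + (-2064 - E(-111, 107))) + 1/(4556 + 25121) = ((-15456 + 3475) + (-2064 - (-48 + 107))) + 1/(4556 + 25121) = (-11981 + (-2064 - 1*59)) + 1/29677 = (-11981 + (-2064 - 59)) + 1/29677 = (-11981 - 2123) + 1/29677 = -14104 + 1/29677 = -418564407/29677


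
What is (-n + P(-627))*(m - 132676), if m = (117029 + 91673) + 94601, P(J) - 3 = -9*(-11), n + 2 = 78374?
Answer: -13354975290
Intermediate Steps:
n = 78372 (n = -2 + 78374 = 78372)
P(J) = 102 (P(J) = 3 - 9*(-11) = 3 + 99 = 102)
m = 303303 (m = 208702 + 94601 = 303303)
(-n + P(-627))*(m - 132676) = (-1*78372 + 102)*(303303 - 132676) = (-78372 + 102)*170627 = -78270*170627 = -13354975290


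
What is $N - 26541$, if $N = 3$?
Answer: $-26538$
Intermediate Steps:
$N - 26541 = 3 - 26541 = -26538$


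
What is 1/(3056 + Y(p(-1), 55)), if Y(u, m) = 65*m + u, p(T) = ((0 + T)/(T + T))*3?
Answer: 2/13265 ≈ 0.00015077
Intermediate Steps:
p(T) = 3/2 (p(T) = (T/((2*T)))*3 = (T*(1/(2*T)))*3 = (1/2)*3 = 3/2)
Y(u, m) = u + 65*m
1/(3056 + Y(p(-1), 55)) = 1/(3056 + (3/2 + 65*55)) = 1/(3056 + (3/2 + 3575)) = 1/(3056 + 7153/2) = 1/(13265/2) = 2/13265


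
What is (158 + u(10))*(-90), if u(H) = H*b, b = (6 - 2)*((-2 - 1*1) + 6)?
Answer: -25020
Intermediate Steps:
b = 12 (b = 4*((-2 - 1) + 6) = 4*(-3 + 6) = 4*3 = 12)
u(H) = 12*H (u(H) = H*12 = 12*H)
(158 + u(10))*(-90) = (158 + 12*10)*(-90) = (158 + 120)*(-90) = 278*(-90) = -25020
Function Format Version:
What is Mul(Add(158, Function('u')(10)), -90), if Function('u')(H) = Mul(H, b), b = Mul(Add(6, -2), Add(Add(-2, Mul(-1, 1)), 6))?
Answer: -25020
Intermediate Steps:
b = 12 (b = Mul(4, Add(Add(-2, -1), 6)) = Mul(4, Add(-3, 6)) = Mul(4, 3) = 12)
Function('u')(H) = Mul(12, H) (Function('u')(H) = Mul(H, 12) = Mul(12, H))
Mul(Add(158, Function('u')(10)), -90) = Mul(Add(158, Mul(12, 10)), -90) = Mul(Add(158, 120), -90) = Mul(278, -90) = -25020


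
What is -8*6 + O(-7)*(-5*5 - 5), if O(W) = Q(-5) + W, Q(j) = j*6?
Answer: 1062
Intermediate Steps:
Q(j) = 6*j
O(W) = -30 + W (O(W) = 6*(-5) + W = -30 + W)
-8*6 + O(-7)*(-5*5 - 5) = -8*6 + (-30 - 7)*(-5*5 - 5) = -48 - 37*(-25 - 5) = -48 - 37*(-30) = -48 + 1110 = 1062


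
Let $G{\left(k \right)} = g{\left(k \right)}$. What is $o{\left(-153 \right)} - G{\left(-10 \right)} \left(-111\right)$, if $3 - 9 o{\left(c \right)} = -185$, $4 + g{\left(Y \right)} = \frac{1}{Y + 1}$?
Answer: $- \frac{3919}{9} \approx -435.44$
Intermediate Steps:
$g{\left(Y \right)} = -4 + \frac{1}{1 + Y}$ ($g{\left(Y \right)} = -4 + \frac{1}{Y + 1} = -4 + \frac{1}{1 + Y}$)
$G{\left(k \right)} = \frac{-3 - 4 k}{1 + k}$
$o{\left(c \right)} = \frac{188}{9}$ ($o{\left(c \right)} = \frac{1}{3} - - \frac{185}{9} = \frac{1}{3} + \frac{185}{9} = \frac{188}{9}$)
$o{\left(-153 \right)} - G{\left(-10 \right)} \left(-111\right) = \frac{188}{9} - \frac{-3 - -40}{1 - 10} \left(-111\right) = \frac{188}{9} - \frac{-3 + 40}{-9} \left(-111\right) = \frac{188}{9} - \left(- \frac{1}{9}\right) 37 \left(-111\right) = \frac{188}{9} - \left(- \frac{37}{9}\right) \left(-111\right) = \frac{188}{9} - \frac{1369}{3} = - \frac{3919}{9}$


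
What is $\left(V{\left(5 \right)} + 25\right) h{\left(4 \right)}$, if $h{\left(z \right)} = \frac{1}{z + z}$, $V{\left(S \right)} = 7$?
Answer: $4$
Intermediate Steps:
$h{\left(z \right)} = \frac{1}{2 z}$
$\left(V{\left(5 \right)} + 25\right) h{\left(4 \right)} = \left(7 + 25\right) \frac{1}{2 \cdot 4} = 32 \cdot \frac{1}{2} \cdot \frac{1}{4} = 32 \cdot \frac{1}{8} = 4$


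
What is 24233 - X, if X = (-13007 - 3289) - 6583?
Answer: 47112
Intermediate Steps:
X = -22879 (X = -16296 - 6583 = -22879)
24233 - X = 24233 - 1*(-22879) = 24233 + 22879 = 47112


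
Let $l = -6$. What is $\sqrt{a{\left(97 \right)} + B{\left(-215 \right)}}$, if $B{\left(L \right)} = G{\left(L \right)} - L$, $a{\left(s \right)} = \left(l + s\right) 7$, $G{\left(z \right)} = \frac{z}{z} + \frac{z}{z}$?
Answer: $\sqrt{854} \approx 29.223$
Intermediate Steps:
$G{\left(z \right)} = 2$ ($G{\left(z \right)} = 1 + 1 = 2$)
$a{\left(s \right)} = -42 + 7 s$ ($a{\left(s \right)} = \left(-6 + s\right) 7 = -42 + 7 s$)
$B{\left(L \right)} = 2 - L$
$\sqrt{a{\left(97 \right)} + B{\left(-215 \right)}} = \sqrt{\left(-42 + 7 \cdot 97\right) + \left(2 - -215\right)} = \sqrt{\left(-42 + 679\right) + \left(2 + 215\right)} = \sqrt{637 + 217} = \sqrt{854}$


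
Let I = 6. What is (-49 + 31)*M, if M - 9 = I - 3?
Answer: -216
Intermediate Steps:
M = 12 (M = 9 + (6 - 3) = 9 + 3 = 12)
(-49 + 31)*M = (-49 + 31)*12 = -18*12 = -216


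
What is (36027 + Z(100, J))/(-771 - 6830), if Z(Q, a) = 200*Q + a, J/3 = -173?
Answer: -55508/7601 ≈ -7.3027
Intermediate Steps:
J = -519 (J = 3*(-173) = -519)
Z(Q, a) = a + 200*Q
(36027 + Z(100, J))/(-771 - 6830) = (36027 + (-519 + 200*100))/(-771 - 6830) = (36027 + (-519 + 20000))/(-7601) = (36027 + 19481)*(-1/7601) = 55508*(-1/7601) = -55508/7601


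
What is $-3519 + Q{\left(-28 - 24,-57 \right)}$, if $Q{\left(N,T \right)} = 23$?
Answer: $-3496$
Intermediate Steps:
$-3519 + Q{\left(-28 - 24,-57 \right)} = -3519 + 23 = -3496$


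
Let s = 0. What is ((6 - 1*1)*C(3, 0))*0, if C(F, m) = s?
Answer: 0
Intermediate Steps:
C(F, m) = 0
((6 - 1*1)*C(3, 0))*0 = ((6 - 1*1)*0)*0 = ((6 - 1)*0)*0 = (5*0)*0 = 0*0 = 0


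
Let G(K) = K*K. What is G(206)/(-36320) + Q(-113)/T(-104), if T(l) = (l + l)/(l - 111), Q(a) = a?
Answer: -27850659/236080 ≈ -117.97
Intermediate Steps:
G(K) = K**2
T(l) = 2*l/(-111 + l) (T(l) = (2*l)/(-111 + l) = 2*l/(-111 + l))
G(206)/(-36320) + Q(-113)/T(-104) = 206**2/(-36320) - 113/(2*(-104)/(-111 - 104)) = 42436*(-1/36320) - 113/(2*(-104)/(-215)) = -10609/9080 - 113/(2*(-104)*(-1/215)) = -10609/9080 - 113/208/215 = -10609/9080 - 113*215/208 = -10609/9080 - 24295/208 = -27850659/236080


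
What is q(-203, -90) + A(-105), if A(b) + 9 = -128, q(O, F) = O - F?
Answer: -250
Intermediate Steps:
A(b) = -137 (A(b) = -9 - 128 = -137)
q(-203, -90) + A(-105) = (-203 - 1*(-90)) - 137 = (-203 + 90) - 137 = -113 - 137 = -250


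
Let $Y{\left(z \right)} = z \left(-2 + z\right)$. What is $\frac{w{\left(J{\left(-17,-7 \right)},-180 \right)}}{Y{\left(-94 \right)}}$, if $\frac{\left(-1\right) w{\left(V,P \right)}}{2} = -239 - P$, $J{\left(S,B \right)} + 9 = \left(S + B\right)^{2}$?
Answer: $\frac{59}{4512} \approx 0.013076$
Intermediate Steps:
$J{\left(S,B \right)} = -9 + \left(B + S\right)^{2}$ ($J{\left(S,B \right)} = -9 + \left(S + B\right)^{2} = -9 + \left(B + S\right)^{2}$)
$w{\left(V,P \right)} = 478 + 2 P$ ($w{\left(V,P \right)} = - 2 \left(-239 - P\right) = 478 + 2 P$)
$\frac{w{\left(J{\left(-17,-7 \right)},-180 \right)}}{Y{\left(-94 \right)}} = \frac{478 + 2 \left(-180\right)}{\left(-94\right) \left(-2 - 94\right)} = \frac{478 - 360}{\left(-94\right) \left(-96\right)} = \frac{118}{9024} = 118 \cdot \frac{1}{9024} = \frac{59}{4512}$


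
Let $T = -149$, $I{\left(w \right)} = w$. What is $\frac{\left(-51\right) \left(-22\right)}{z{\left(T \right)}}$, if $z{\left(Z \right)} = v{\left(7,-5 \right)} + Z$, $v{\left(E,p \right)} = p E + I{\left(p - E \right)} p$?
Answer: $- \frac{561}{62} \approx -9.0484$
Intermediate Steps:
$v{\left(E,p \right)} = E p + p \left(p - E\right)$ ($v{\left(E,p \right)} = p E + \left(p - E\right) p = E p + p \left(p - E\right)$)
$z{\left(Z \right)} = 25 + Z$ ($z{\left(Z \right)} = \left(-5\right)^{2} + Z = 25 + Z$)
$\frac{\left(-51\right) \left(-22\right)}{z{\left(T \right)}} = \frac{\left(-51\right) \left(-22\right)}{25 - 149} = \frac{1122}{-124} = 1122 \left(- \frac{1}{124}\right) = - \frac{561}{62}$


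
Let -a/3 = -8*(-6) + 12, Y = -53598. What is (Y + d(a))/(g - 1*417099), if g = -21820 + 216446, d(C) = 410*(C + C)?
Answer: 201198/222473 ≈ 0.90437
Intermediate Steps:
a = -180 (a = -3*(-8*(-6) + 12) = -3*(48 + 12) = -3*60 = -180)
d(C) = 820*C (d(C) = 410*(2*C) = 820*C)
g = 194626
(Y + d(a))/(g - 1*417099) = (-53598 + 820*(-180))/(194626 - 1*417099) = (-53598 - 147600)/(194626 - 417099) = -201198/(-222473) = -201198*(-1/222473) = 201198/222473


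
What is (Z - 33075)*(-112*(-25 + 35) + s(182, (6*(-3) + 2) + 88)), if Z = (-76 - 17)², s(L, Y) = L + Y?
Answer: 21152916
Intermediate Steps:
Z = 8649 (Z = (-93)² = 8649)
(Z - 33075)*(-112*(-25 + 35) + s(182, (6*(-3) + 2) + 88)) = (8649 - 33075)*(-112*(-25 + 35) + (182 + ((6*(-3) + 2) + 88))) = -24426*(-112*10 + (182 + ((-18 + 2) + 88))) = -24426*(-1120 + (182 + (-16 + 88))) = -24426*(-1120 + (182 + 72)) = -24426*(-1120 + 254) = -24426*(-866) = 21152916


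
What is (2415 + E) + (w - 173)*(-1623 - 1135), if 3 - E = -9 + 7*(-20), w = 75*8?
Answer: -1175099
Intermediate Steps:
w = 600
E = 152 (E = 3 - (-9 + 7*(-20)) = 3 - (-9 - 140) = 3 - 1*(-149) = 3 + 149 = 152)
(2415 + E) + (w - 173)*(-1623 - 1135) = (2415 + 152) + (600 - 173)*(-1623 - 1135) = 2567 + 427*(-2758) = 2567 - 1177666 = -1175099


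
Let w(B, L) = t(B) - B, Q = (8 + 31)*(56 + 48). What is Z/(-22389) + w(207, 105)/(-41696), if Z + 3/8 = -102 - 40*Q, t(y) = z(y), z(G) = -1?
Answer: 564473715/77794312 ≈ 7.2560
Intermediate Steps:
t(y) = -1
Q = 4056 (Q = 39*104 = 4056)
Z = -1298739/8 (Z = -3/8 + (-102 - 40*4056) = -3/8 + (-102 - 162240) = -3/8 - 162342 = -1298739/8 ≈ -1.6234e+5)
w(B, L) = -1 - B
Z/(-22389) + w(207, 105)/(-41696) = -1298739/8/(-22389) + (-1 - 1*207)/(-41696) = -1298739/8*(-1/22389) + (-1 - 207)*(-1/41696) = 432913/59704 - 208*(-1/41696) = 432913/59704 + 13/2606 = 564473715/77794312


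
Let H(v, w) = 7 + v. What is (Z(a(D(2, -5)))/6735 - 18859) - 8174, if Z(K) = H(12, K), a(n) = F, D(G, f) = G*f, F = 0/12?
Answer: -182067236/6735 ≈ -27033.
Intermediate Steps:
F = 0 (F = 0*(1/12) = 0)
a(n) = 0
Z(K) = 19 (Z(K) = 7 + 12 = 19)
(Z(a(D(2, -5)))/6735 - 18859) - 8174 = (19/6735 - 18859) - 8174 = -127015346/6735 - 8174 = -182067236/6735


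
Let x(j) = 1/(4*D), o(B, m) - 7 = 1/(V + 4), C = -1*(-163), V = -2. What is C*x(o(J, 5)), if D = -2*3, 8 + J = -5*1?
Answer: -163/24 ≈ -6.7917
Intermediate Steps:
J = -13 (J = -8 - 5*1 = -8 - 5 = -13)
C = 163
D = -6
o(B, m) = 15/2 (o(B, m) = 7 + 1/(-2 + 4) = 7 + 1/2 = 15/2)
x(j) = -1/24 (x(j) = 1/(4*(-6)) = 1/(-24) = -1/24)
C*x(o(J, 5)) = 163*(-1/24) = -163/24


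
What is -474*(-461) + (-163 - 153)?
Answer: 218198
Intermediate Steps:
-474*(-461) + (-163 - 153) = 218514 - 316 = 218198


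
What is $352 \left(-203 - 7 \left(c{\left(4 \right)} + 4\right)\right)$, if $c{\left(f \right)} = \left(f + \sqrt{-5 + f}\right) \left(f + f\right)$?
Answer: $-160160 - 19712 i \approx -1.6016 \cdot 10^{5} - 19712.0 i$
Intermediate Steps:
$c{\left(f \right)} = 2 f \left(f + \sqrt{-5 + f}\right)$ ($c{\left(f \right)} = \left(f + \sqrt{-5 + f}\right) 2 f = 2 f \left(f + \sqrt{-5 + f}\right)$)
$352 \left(-203 - 7 \left(c{\left(4 \right)} + 4\right)\right) = 352 \left(-203 - 7 \left(2 \cdot 4 \left(4 + \sqrt{-5 + 4}\right) + 4\right)\right) = 352 \left(-203 - 7 \left(2 \cdot 4 \left(4 + \sqrt{-1}\right) + 4\right)\right) = 352 \left(-203 - 7 \left(2 \cdot 4 \left(4 + i\right) + 4\right)\right) = 352 \left(-203 - 7 \left(\left(32 + 8 i\right) + 4\right)\right) = 352 \left(-203 - 7 \left(36 + 8 i\right)\right) = 352 \left(-203 - \left(252 + 56 i\right)\right) = 352 \left(-455 - 56 i\right) = -160160 - 19712 i$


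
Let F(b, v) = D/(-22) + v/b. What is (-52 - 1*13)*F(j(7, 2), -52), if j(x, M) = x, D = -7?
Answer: 71175/154 ≈ 462.18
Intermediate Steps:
F(b, v) = 7/22 + v/b (F(b, v) = -7/(-22) + v/b = -7*(-1/22) + v/b = 7/22 + v/b)
(-52 - 1*13)*F(j(7, 2), -52) = (-52 - 1*13)*(7/22 - 52/7) = (-52 - 13)*(7/22 - 52*⅐) = -65*(7/22 - 52/7) = -65*(-1095/154) = 71175/154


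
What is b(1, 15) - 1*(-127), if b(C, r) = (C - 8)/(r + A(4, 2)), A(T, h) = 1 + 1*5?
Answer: 380/3 ≈ 126.67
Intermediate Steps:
A(T, h) = 6 (A(T, h) = 1 + 5 = 6)
b(C, r) = (-8 + C)/(6 + r) (b(C, r) = (C - 8)/(r + 6) = (-8 + C)/(6 + r))
b(1, 15) - 1*(-127) = (-8 + 1)/(6 + 15) - 1*(-127) = -7/21 + 127 = (1/21)*(-7) + 127 = -1/3 + 127 = 380/3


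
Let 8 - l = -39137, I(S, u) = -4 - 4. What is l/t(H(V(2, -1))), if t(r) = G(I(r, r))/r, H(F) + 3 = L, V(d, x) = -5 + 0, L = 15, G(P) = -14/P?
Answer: 1878960/7 ≈ 2.6842e+5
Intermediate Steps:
I(S, u) = -8
V(d, x) = -5
H(F) = 12 (H(F) = -3 + 15 = 12)
t(r) = 7/(4*r) (t(r) = (-14/(-8))/r = (-14*(-⅛))/r = 7/(4*r))
l = 39145 (l = 8 - 1*(-39137) = 8 + 39137 = 39145)
l/t(H(V(2, -1))) = 39145/(((7/4)/12)) = 39145/(((7/4)*(1/12))) = 39145/(7/48) = 39145*(48/7) = 1878960/7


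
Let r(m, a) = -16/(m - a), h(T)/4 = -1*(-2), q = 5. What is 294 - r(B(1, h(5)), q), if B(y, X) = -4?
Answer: 2630/9 ≈ 292.22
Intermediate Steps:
h(T) = 8 (h(T) = 4*(-1*(-2)) = 4*2 = 8)
294 - r(B(1, h(5)), q) = 294 - 16/(5 - 1*(-4)) = 294 - 16/(5 + 4) = 294 - 16/9 = 2630/9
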